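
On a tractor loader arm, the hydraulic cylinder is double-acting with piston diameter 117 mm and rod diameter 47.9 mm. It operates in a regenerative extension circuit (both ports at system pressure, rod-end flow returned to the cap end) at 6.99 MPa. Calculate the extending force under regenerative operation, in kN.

With equal pressure on both faces, forces on the annular region cancel; the net push is pressure × rod cross-section.
Rod cross-section A_rod = π/4 × (47.9 mm)² = 1802 mm^2
F = P × A_rod

F ≈ 12.6 kN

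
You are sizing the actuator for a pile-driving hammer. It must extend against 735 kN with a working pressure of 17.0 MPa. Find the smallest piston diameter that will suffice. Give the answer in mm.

Extension force acts on the full piston face: F = P × (π/4)D².
D = √(4F / (πP)) = √(4 × 735 kN / (π × 17.0 MPa))

D ≈ 235 mm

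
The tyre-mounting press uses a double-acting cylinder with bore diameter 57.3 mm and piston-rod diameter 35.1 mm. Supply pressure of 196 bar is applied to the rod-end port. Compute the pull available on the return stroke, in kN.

F ≈ 31.6 kN

Rod-side annular area A_ann = π/4 × (57.3² − 35.1²) = 1611 mm^2
On retraction the pressure acts on the annular area (bore minus rod).
F = P × A_ann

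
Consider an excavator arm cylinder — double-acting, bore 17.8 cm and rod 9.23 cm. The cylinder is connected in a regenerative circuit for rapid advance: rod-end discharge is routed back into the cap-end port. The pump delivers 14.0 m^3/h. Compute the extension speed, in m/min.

v ≈ 34.9 m/min

In regeneration the rod-end outflow joins the pump flow into the cap end, so the net volume the pump must supply per unit advance equals the rod cross-section area.
Rod cross-section A_rod = π/4 × (9.23 cm)² = 66.91 cm^2
v = Q_pump / A_rod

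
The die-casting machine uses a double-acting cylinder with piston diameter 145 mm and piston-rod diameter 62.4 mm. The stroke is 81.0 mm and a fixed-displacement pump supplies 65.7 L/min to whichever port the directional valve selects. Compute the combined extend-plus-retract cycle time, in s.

t ≈ 2.22 s

Cap-side area A_cap = π/4 × (145 mm)² = 16510 mm^2
Rod-side annular area A_ann = π/4 × (145² − 62.4²) = 13450 mm^2
t_ext = A_cap·L/Q = 1.222 s
t_ret = A_ann·L/Q = 0.9953 s
t_cycle = t_ext + t_ret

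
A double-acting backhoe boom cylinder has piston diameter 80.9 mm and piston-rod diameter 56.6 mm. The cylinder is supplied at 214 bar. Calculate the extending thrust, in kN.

Cap-side area A_cap = π/4 × (80.9 mm)² = 5140 mm^2
F = P × A_cap = 214 bar × A_cap

F ≈ 110 kN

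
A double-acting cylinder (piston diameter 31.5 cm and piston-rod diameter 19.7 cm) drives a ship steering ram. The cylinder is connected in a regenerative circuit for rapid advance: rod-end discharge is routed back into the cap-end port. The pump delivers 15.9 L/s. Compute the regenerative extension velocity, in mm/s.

In regeneration the rod-end outflow joins the pump flow into the cap end, so the net volume the pump must supply per unit advance equals the rod cross-section area.
Rod cross-section A_rod = π/4 × (19.7 cm)² = 304.8 cm^2
v = Q_pump / A_rod

v ≈ 522 mm/s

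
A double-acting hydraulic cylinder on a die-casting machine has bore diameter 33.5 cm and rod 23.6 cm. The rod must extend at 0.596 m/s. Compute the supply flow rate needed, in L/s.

Cap-side area A_cap = π/4 × (33.5 cm)² = 881.4 cm^2
Q = A × v

Q ≈ 52.5 L/s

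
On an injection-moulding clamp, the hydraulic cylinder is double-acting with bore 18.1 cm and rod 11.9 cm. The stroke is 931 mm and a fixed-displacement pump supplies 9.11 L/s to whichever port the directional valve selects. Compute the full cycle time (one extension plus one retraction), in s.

Cap-side area A_cap = π/4 × (18.1 cm)² = 257.3 cm^2
Rod-side annular area A_ann = π/4 × (18.1² − 11.9²) = 146.1 cm^2
t_ext = A_cap·L/Q = 2.630 s
t_ret = A_ann·L/Q = 1.493 s
t_cycle = t_ext + t_ret

t ≈ 4.12 s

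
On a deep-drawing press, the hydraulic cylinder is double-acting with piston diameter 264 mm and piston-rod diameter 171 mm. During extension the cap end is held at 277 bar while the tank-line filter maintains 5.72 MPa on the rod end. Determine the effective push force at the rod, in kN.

Cap-side area A_cap = π/4 × (264 mm)² = 54740 mm^2
Rod-side annular area A_ann = π/4 × (264² − 171²) = 31770 mm^2
Net thrust = P_cap·A_cap − P_rod·A_ann = 1516 kN − 181.7 kN

F ≈ 1330 kN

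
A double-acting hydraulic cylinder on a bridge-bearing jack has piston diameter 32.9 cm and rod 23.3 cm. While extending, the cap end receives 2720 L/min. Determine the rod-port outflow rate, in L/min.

Cap-side area A_cap = π/4 × (32.9 cm)² = 850.1 cm^2
Rod-side annular area A_ann = π/4 × (32.9² − 23.3²) = 423.7 cm^2
Piston speed v = Q_in/A_cap; rod-end outflow Q_out = v × A_ann = Q_in × A_ann/A_cap.

Q_out ≈ 1360 L/min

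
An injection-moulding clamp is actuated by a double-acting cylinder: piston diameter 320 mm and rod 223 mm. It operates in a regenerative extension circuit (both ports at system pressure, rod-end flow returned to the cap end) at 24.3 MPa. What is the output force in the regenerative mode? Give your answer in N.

With equal pressure on both faces, forces on the annular region cancel; the net push is pressure × rod cross-section.
Rod cross-section A_rod = π/4 × (223 mm)² = 39060 mm^2
F = P × A_rod

F ≈ 9.49e5 N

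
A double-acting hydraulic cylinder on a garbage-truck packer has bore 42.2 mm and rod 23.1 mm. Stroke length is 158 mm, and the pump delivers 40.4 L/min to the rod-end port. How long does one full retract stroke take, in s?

Rod-side annular area A_ann = π/4 × (42.2² − 23.1²) = 979.6 mm^2
Swept volume V = A × L; t = V / Q = A·L / Q

t ≈ 0.230 s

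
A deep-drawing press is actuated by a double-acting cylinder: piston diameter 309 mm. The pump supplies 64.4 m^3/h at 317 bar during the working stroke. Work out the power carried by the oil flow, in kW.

W ≈ 567 kW

Hydraulic power = P × Q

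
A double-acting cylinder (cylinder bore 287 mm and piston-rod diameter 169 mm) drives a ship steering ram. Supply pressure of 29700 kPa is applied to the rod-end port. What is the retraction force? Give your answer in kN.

F ≈ 1260 kN

Rod-side annular area A_ann = π/4 × (287² − 169²) = 42260 mm^2
On retraction the pressure acts on the annular area (bore minus rod).
F = P × A_ann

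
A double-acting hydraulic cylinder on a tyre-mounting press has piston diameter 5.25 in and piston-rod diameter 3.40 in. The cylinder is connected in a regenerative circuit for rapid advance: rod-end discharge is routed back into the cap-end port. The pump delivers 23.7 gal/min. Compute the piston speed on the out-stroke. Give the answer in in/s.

In regeneration the rod-end outflow joins the pump flow into the cap end, so the net volume the pump must supply per unit advance equals the rod cross-section area.
Rod cross-section A_rod = π/4 × (3.40 in)² = 9.079 in^2
v = Q_pump / A_rod

v ≈ 10.0 in/s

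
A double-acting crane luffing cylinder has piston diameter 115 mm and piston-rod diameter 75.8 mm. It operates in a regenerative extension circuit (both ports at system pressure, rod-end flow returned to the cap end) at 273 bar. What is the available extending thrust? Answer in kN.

F ≈ 123 kN

With equal pressure on both faces, forces on the annular region cancel; the net push is pressure × rod cross-section.
Rod cross-section A_rod = π/4 × (75.8 mm)² = 4513 mm^2
F = P × A_rod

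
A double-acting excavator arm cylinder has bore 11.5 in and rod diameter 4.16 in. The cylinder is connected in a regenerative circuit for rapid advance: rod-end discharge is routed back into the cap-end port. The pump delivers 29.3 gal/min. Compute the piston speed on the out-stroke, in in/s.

In regeneration the rod-end outflow joins the pump flow into the cap end, so the net volume the pump must supply per unit advance equals the rod cross-section area.
Rod cross-section A_rod = π/4 × (4.16 in)² = 13.59 in^2
v = Q_pump / A_rod

v ≈ 8.30 in/s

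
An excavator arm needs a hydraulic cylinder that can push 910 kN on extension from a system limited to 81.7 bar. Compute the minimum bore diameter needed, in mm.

D ≈ 377 mm

Extension force acts on the full piston face: F = P × (π/4)D².
D = √(4F / (πP)) = √(4 × 910 kN / (π × 81.7 bar))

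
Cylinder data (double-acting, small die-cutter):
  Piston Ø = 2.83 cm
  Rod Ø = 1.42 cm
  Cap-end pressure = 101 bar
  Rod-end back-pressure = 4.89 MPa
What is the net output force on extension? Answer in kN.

F ≈ 4.05 kN

Cap-side area A_cap = π/4 × (2.83 cm)² = 6.290 cm^2
Rod-side annular area A_ann = π/4 × (2.83² − 1.42²) = 4.706 cm^2
Net thrust = P_cap·A_cap − P_rod·A_ann = 6.353 kN − 2.301 kN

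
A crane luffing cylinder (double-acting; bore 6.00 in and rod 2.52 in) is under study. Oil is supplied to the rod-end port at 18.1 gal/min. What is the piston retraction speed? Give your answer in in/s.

v ≈ 2.99 in/s

Rod-side annular area A_ann = π/4 × (6.00² − 2.52²) = 23.29 in^2
Flow into the rod-end port fills the annular volume.
v = Q / A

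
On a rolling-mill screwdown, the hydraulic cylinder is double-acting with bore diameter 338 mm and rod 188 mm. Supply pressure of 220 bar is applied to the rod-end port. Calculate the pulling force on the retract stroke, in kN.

Rod-side annular area A_ann = π/4 × (338² − 188²) = 61970 mm^2
On retraction the pressure acts on the annular area (bore minus rod).
F = P × A_ann

F ≈ 1360 kN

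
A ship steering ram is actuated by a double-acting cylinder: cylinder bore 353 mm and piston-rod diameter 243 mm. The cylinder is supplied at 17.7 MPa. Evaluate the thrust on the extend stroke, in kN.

F ≈ 1730 kN

Cap-side area A_cap = π/4 × (353 mm)² = 97870 mm^2
F = P × A_cap = 17.7 MPa × A_cap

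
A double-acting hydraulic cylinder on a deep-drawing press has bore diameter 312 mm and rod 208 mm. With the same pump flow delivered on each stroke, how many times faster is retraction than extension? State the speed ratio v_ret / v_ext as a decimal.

Cap-side area A_cap = π/4 × (312 mm)² = 76450 mm^2
Rod-side annular area A_ann = π/4 × (312² − 208²) = 42470 mm^2
For equal Q, v ∝ 1/A, so v_ret/v_ext = A_cap/A_ann.

v_ret/v_ext ≈ 1.80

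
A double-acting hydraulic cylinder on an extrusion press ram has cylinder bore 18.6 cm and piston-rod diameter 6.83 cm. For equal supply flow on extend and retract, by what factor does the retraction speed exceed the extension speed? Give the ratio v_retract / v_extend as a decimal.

v_ret/v_ext ≈ 1.16

Cap-side area A_cap = π/4 × (18.6 cm)² = 271.7 cm^2
Rod-side annular area A_ann = π/4 × (18.6² − 6.83²) = 235.1 cm^2
For equal Q, v ∝ 1/A, so v_ret/v_ext = A_cap/A_ann.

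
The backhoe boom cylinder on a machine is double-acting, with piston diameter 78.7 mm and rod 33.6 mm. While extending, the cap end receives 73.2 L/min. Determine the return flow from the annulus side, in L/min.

Q_out ≈ 59.9 L/min

Cap-side area A_cap = π/4 × (78.7 mm)² = 4865 mm^2
Rod-side annular area A_ann = π/4 × (78.7² − 33.6²) = 3978 mm^2
Piston speed v = Q_in/A_cap; rod-end outflow Q_out = v × A_ann = Q_in × A_ann/A_cap.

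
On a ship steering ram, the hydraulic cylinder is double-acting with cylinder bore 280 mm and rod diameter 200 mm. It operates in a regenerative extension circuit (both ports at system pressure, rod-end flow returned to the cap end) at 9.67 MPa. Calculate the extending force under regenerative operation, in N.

With equal pressure on both faces, forces on the annular region cancel; the net push is pressure × rod cross-section.
Rod cross-section A_rod = π/4 × (200 mm)² = 31420 mm^2
F = P × A_rod

F ≈ 3.04e5 N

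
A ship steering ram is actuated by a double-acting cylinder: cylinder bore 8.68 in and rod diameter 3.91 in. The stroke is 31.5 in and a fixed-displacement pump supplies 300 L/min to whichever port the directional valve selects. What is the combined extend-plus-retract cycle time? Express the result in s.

t ≈ 11.0 s

Cap-side area A_cap = π/4 × (8.68 in)² = 59.17 in^2
Rod-side annular area A_ann = π/4 × (8.68² − 3.91²) = 47.17 in^2
t_ext = A_cap·L/Q = 6.109 s
t_ret = A_ann·L/Q = 4.869 s
t_cycle = t_ext + t_ret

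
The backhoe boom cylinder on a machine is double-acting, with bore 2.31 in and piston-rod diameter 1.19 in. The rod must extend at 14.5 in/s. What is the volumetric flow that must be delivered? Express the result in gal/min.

Cap-side area A_cap = π/4 × (2.31 in)² = 4.191 in^2
Q = A × v

Q ≈ 15.8 gal/min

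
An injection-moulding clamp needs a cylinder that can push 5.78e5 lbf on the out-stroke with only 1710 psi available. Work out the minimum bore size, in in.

D ≈ 20.7 in

Extension force acts on the full piston face: F = P × (π/4)D².
D = √(4F / (πP)) = √(4 × 5.78e5 lbf / (π × 1710 psi))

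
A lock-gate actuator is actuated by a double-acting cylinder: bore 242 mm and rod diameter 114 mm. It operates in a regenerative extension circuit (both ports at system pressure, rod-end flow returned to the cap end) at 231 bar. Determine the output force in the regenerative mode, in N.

With equal pressure on both faces, forces on the annular region cancel; the net push is pressure × rod cross-section.
Rod cross-section A_rod = π/4 × (114 mm)² = 10210 mm^2
F = P × A_rod

F ≈ 2.36e5 N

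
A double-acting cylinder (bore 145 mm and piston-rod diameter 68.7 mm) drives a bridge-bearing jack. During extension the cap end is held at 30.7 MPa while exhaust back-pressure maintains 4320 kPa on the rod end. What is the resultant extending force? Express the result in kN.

F ≈ 452 kN

Cap-side area A_cap = π/4 × (145 mm)² = 16510 mm^2
Rod-side annular area A_ann = π/4 × (145² − 68.7²) = 12810 mm^2
Net thrust = P_cap·A_cap − P_rod·A_ann = 506.9 kN − 55.32 kN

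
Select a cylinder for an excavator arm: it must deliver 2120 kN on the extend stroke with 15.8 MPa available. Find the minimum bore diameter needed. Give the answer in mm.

Extension force acts on the full piston face: F = P × (π/4)D².
D = √(4F / (πP)) = √(4 × 2120 kN / (π × 15.8 MPa))

D ≈ 413 mm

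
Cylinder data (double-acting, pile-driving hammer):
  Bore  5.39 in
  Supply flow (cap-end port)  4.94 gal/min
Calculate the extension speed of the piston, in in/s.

Cap-side area A_cap = π/4 × (5.39 in)² = 22.82 in^2
v = Q / A

v ≈ 0.834 in/s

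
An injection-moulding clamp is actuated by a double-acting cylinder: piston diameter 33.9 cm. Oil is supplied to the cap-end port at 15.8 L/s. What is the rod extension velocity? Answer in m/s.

v ≈ 0.175 m/s

Cap-side area A_cap = π/4 × (33.9 cm)² = 902.6 cm^2
v = Q / A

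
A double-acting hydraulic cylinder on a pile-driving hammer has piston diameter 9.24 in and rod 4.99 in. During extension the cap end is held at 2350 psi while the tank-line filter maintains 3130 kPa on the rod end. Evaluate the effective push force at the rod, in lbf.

Cap-side area A_cap = π/4 × (9.24 in)² = 67.06 in^2
Rod-side annular area A_ann = π/4 × (9.24² − 4.99²) = 47.50 in^2
Net thrust = P_cap·A_cap − P_rod·A_ann = 1.576e5 lbf − 21560 lbf

F ≈ 1.36e5 lbf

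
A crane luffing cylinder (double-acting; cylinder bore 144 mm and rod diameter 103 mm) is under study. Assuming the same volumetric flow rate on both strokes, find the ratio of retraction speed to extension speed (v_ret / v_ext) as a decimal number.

Cap-side area A_cap = π/4 × (144 mm)² = 16290 mm^2
Rod-side annular area A_ann = π/4 × (144² − 103²) = 7954 mm^2
For equal Q, v ∝ 1/A, so v_ret/v_ext = A_cap/A_ann.

v_ret/v_ext ≈ 2.05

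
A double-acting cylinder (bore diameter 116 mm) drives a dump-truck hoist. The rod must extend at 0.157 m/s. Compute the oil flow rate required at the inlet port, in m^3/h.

Q ≈ 5.97 m^3/h

Cap-side area A_cap = π/4 × (116 mm)² = 10570 mm^2
Q = A × v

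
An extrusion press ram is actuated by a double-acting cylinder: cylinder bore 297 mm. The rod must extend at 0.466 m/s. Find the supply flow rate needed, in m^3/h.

Cap-side area A_cap = π/4 × (297 mm)² = 69280 mm^2
Q = A × v

Q ≈ 116 m^3/h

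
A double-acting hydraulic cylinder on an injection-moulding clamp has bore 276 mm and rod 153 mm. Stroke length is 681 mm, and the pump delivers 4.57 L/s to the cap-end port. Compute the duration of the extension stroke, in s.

Cap-side area A_cap = π/4 × (276 mm)² = 59830 mm^2
Swept volume V = A × L; t = V / Q = A·L / Q

t ≈ 8.92 s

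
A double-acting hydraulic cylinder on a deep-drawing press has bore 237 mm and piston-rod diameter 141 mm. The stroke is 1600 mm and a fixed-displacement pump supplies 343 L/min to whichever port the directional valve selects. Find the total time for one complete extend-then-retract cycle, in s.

t ≈ 20.3 s

Cap-side area A_cap = π/4 × (237 mm)² = 44120 mm^2
Rod-side annular area A_ann = π/4 × (237² − 141²) = 28500 mm^2
t_ext = A_cap·L/Q = 12.35 s
t_ret = A_ann·L/Q = 7.977 s
t_cycle = t_ext + t_ret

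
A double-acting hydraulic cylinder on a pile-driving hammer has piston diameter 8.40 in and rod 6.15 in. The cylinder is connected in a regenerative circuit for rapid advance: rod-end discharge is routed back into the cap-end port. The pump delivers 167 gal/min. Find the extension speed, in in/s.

v ≈ 21.6 in/s

In regeneration the rod-end outflow joins the pump flow into the cap end, so the net volume the pump must supply per unit advance equals the rod cross-section area.
Rod cross-section A_rod = π/4 × (6.15 in)² = 29.71 in^2
v = Q_pump / A_rod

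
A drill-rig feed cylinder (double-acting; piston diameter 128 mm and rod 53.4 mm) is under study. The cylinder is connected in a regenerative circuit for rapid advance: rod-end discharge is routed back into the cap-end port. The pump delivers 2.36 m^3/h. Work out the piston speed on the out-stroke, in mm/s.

In regeneration the rod-end outflow joins the pump flow into the cap end, so the net volume the pump must supply per unit advance equals the rod cross-section area.
Rod cross-section A_rod = π/4 × (53.4 mm)² = 2240 mm^2
v = Q_pump / A_rod

v ≈ 293 mm/s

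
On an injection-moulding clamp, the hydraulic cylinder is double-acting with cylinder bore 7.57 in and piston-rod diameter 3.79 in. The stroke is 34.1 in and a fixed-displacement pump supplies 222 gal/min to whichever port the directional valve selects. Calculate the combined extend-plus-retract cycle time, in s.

t ≈ 3.14 s

Cap-side area A_cap = π/4 × (7.57 in)² = 45.01 in^2
Rod-side annular area A_ann = π/4 × (7.57² − 3.79²) = 33.73 in^2
t_ext = A_cap·L/Q = 1.796 s
t_ret = A_ann·L/Q = 1.346 s
t_cycle = t_ext + t_ret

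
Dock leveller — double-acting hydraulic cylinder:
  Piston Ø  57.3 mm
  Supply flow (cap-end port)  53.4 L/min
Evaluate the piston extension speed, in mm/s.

Cap-side area A_cap = π/4 × (57.3 mm)² = 2579 mm^2
v = Q / A

v ≈ 345 mm/s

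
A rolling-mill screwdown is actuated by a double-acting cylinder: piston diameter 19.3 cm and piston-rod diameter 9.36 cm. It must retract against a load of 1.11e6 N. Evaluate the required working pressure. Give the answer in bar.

P ≈ 496 bar

Rod-side annular area A_ann = π/4 × (19.3² − 9.36²) = 223.7 cm^2
Retraction: pressure acts on the annular area.
P = F / A = 1.11e6 N / A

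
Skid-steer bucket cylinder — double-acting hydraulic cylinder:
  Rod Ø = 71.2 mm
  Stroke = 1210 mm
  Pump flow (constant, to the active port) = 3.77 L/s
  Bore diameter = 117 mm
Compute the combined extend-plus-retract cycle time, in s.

t ≈ 5.62 s

Cap-side area A_cap = π/4 × (117 mm)² = 10750 mm^2
Rod-side annular area A_ann = π/4 × (117² − 71.2²) = 6770 mm^2
t_ext = A_cap·L/Q = 3.451 s
t_ret = A_ann·L/Q = 2.173 s
t_cycle = t_ext + t_ret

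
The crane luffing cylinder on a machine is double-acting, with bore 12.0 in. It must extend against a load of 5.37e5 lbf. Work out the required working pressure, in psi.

P ≈ 4750 psi

Cap-side area A_cap = π/4 × (12.0 in)² = 113.1 in^2
P = F / A = 5.37e5 lbf / A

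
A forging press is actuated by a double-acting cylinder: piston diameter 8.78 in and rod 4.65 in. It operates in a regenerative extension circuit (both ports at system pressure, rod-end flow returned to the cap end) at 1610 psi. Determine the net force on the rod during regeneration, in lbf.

F ≈ 27300 lbf

With equal pressure on both faces, forces on the annular region cancel; the net push is pressure × rod cross-section.
Rod cross-section A_rod = π/4 × (4.65 in)² = 16.98 in^2
F = P × A_rod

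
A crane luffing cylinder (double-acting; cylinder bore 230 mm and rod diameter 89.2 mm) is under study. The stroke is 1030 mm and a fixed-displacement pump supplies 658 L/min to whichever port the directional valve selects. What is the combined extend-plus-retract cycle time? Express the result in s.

Cap-side area A_cap = π/4 × (230 mm)² = 41550 mm^2
Rod-side annular area A_ann = π/4 × (230² − 89.2²) = 35300 mm^2
t_ext = A_cap·L/Q = 3.902 s
t_ret = A_ann·L/Q = 3.315 s
t_cycle = t_ext + t_ret

t ≈ 7.22 s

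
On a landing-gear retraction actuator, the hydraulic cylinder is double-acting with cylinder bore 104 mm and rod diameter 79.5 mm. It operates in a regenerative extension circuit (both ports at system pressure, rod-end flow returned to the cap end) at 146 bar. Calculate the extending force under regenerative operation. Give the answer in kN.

With equal pressure on both faces, forces on the annular region cancel; the net push is pressure × rod cross-section.
Rod cross-section A_rod = π/4 × (79.5 mm)² = 4964 mm^2
F = P × A_rod

F ≈ 72.5 kN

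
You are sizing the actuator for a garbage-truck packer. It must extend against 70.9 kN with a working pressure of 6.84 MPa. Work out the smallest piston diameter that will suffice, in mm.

Extension force acts on the full piston face: F = P × (π/4)D².
D = √(4F / (πP)) = √(4 × 70.9 kN / (π × 6.84 MPa))

D ≈ 115 mm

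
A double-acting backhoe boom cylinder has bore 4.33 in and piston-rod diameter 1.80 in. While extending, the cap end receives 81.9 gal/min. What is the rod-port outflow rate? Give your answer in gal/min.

Q_out ≈ 67.7 gal/min

Cap-side area A_cap = π/4 × (4.33 in)² = 14.73 in^2
Rod-side annular area A_ann = π/4 × (4.33² − 1.80²) = 12.18 in^2
Piston speed v = Q_in/A_cap; rod-end outflow Q_out = v × A_ann = Q_in × A_ann/A_cap.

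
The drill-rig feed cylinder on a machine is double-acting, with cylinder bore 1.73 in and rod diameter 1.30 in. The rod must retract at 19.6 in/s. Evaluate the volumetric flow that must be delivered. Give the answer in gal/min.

Rod-side annular area A_ann = π/4 × (1.73² − 1.30²) = 1.023 in^2
Q = A × v

Q ≈ 5.21 gal/min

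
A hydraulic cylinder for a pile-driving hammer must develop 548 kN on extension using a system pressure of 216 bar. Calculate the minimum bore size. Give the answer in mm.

Extension force acts on the full piston face: F = P × (π/4)D².
D = √(4F / (πP)) = √(4 × 548 kN / (π × 216 bar))

D ≈ 180 mm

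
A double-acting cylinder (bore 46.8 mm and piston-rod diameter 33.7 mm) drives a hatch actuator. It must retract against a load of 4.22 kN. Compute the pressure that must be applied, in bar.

P ≈ 51.0 bar

Rod-side annular area A_ann = π/4 × (46.8² − 33.7²) = 828.2 mm^2
Retraction: pressure acts on the annular area.
P = F / A = 4.22 kN / A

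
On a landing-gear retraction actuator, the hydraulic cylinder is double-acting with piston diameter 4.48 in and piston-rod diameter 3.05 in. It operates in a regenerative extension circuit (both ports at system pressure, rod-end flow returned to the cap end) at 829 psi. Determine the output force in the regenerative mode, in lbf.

F ≈ 6060 lbf

With equal pressure on both faces, forces on the annular region cancel; the net push is pressure × rod cross-section.
Rod cross-section A_rod = π/4 × (3.05 in)² = 7.306 in^2
F = P × A_rod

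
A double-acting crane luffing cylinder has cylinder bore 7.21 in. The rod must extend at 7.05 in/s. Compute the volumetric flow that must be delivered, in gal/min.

Q ≈ 74.8 gal/min

Cap-side area A_cap = π/4 × (7.21 in)² = 40.83 in^2
Q = A × v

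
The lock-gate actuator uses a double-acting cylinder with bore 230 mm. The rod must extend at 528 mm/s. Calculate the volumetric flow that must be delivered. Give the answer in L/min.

Cap-side area A_cap = π/4 × (230 mm)² = 41550 mm^2
Q = A × v

Q ≈ 1320 L/min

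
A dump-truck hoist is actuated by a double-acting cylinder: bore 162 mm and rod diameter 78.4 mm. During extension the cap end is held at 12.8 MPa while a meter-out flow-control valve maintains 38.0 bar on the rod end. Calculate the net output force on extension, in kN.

Cap-side area A_cap = π/4 × (162 mm)² = 20610 mm^2
Rod-side annular area A_ann = π/4 × (162² − 78.4²) = 15780 mm^2
Net thrust = P_cap·A_cap − P_rod·A_ann = 263.8 kN − 59.98 kN

F ≈ 204 kN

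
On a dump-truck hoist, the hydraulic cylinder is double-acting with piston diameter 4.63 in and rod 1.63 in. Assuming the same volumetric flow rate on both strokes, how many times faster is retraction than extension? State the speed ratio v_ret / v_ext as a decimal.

v_ret/v_ext ≈ 1.14

Cap-side area A_cap = π/4 × (4.63 in)² = 16.84 in^2
Rod-side annular area A_ann = π/4 × (4.63² − 1.63²) = 14.75 in^2
For equal Q, v ∝ 1/A, so v_ret/v_ext = A_cap/A_ann.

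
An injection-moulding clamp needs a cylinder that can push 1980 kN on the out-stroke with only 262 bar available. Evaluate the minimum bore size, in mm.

D ≈ 310 mm

Extension force acts on the full piston face: F = P × (π/4)D².
D = √(4F / (πP)) = √(4 × 1980 kN / (π × 262 bar))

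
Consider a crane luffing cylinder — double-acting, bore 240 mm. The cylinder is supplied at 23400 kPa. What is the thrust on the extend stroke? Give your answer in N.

F ≈ 1.06e6 N

Cap-side area A_cap = π/4 × (240 mm)² = 45240 mm^2
F = P × A_cap = 23400 kPa × A_cap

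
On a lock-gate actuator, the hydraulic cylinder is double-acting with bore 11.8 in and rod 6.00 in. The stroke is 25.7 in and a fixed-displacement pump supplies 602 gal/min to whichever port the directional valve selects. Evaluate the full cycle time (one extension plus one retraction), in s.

t ≈ 2.11 s

Cap-side area A_cap = π/4 × (11.8 in)² = 109.4 in^2
Rod-side annular area A_ann = π/4 × (11.8² − 6.00²) = 81.08 in^2
t_ext = A_cap·L/Q = 1.213 s
t_ret = A_ann·L/Q = 0.8991 s
t_cycle = t_ext + t_ret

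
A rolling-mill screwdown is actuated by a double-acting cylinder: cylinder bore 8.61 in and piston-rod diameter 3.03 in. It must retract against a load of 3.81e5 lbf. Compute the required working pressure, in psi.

Rod-side annular area A_ann = π/4 × (8.61² − 3.03²) = 51.01 in^2
Retraction: pressure acts on the annular area.
P = F / A = 3.81e5 lbf / A

P ≈ 7470 psi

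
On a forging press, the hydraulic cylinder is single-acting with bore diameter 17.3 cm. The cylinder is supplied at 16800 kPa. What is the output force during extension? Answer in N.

F ≈ 3.95e5 N

Cap-side area A_cap = π/4 × (17.3 cm)² = 235.1 cm^2
F = P × A_cap = 16800 kPa × A_cap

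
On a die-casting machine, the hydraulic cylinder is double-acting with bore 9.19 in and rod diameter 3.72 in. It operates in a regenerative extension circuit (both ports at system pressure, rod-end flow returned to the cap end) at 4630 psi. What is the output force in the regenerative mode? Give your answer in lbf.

With equal pressure on both faces, forces on the annular region cancel; the net push is pressure × rod cross-section.
Rod cross-section A_rod = π/4 × (3.72 in)² = 10.87 in^2
F = P × A_rod

F ≈ 50300 lbf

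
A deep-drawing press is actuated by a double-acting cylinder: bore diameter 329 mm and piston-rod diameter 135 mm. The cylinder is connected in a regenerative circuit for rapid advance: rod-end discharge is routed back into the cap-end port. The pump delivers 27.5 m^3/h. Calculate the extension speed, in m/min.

In regeneration the rod-end outflow joins the pump flow into the cap end, so the net volume the pump must supply per unit advance equals the rod cross-section area.
Rod cross-section A_rod = π/4 × (135 mm)² = 14310 mm^2
v = Q_pump / A_rod

v ≈ 32.0 m/min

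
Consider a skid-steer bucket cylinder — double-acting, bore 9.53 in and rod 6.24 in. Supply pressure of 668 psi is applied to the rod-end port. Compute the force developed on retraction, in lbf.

Rod-side annular area A_ann = π/4 × (9.53² − 6.24²) = 40.75 in^2
On retraction the pressure acts on the annular area (bore minus rod).
F = P × A_ann

F ≈ 27200 lbf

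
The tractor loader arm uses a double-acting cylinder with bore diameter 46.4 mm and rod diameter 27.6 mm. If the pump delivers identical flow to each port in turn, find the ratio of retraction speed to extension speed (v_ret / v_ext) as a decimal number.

Cap-side area A_cap = π/4 × (46.4 mm)² = 1691 mm^2
Rod-side annular area A_ann = π/4 × (46.4² − 27.6²) = 1093 mm^2
For equal Q, v ∝ 1/A, so v_ret/v_ext = A_cap/A_ann.

v_ret/v_ext ≈ 1.55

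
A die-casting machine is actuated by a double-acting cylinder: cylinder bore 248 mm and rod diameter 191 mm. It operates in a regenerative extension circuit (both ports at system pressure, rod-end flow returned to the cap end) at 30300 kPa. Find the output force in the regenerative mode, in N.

With equal pressure on both faces, forces on the annular region cancel; the net push is pressure × rod cross-section.
Rod cross-section A_rod = π/4 × (191 mm)² = 28650 mm^2
F = P × A_rod

F ≈ 8.68e5 N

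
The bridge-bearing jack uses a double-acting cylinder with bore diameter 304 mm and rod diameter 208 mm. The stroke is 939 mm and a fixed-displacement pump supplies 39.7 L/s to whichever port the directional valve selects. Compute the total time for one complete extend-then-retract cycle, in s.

Cap-side area A_cap = π/4 × (304 mm)² = 72580 mm^2
Rod-side annular area A_ann = π/4 × (304² − 208²) = 38600 mm^2
t_ext = A_cap·L/Q = 1.717 s
t_ret = A_ann·L/Q = 0.9131 s
t_cycle = t_ext + t_ret

t ≈ 2.63 s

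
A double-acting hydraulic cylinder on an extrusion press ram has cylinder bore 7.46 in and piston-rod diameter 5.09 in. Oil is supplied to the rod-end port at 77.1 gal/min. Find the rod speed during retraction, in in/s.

Rod-side annular area A_ann = π/4 × (7.46² − 5.09²) = 23.36 in^2
Flow into the rod-end port fills the annular volume.
v = Q / A

v ≈ 12.7 in/s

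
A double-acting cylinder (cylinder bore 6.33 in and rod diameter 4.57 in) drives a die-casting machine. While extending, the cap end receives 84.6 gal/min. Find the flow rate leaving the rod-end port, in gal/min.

Cap-side area A_cap = π/4 × (6.33 in)² = 31.47 in^2
Rod-side annular area A_ann = π/4 × (6.33² − 4.57²) = 15.07 in^2
Piston speed v = Q_in/A_cap; rod-end outflow Q_out = v × A_ann = Q_in × A_ann/A_cap.

Q_out ≈ 40.5 gal/min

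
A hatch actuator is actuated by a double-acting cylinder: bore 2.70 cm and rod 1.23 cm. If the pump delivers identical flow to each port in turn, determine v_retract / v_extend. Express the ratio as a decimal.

Cap-side area A_cap = π/4 × (2.70 cm)² = 5.726 cm^2
Rod-side annular area A_ann = π/4 × (2.70² − 1.23²) = 4.537 cm^2
For equal Q, v ∝ 1/A, so v_ret/v_ext = A_cap/A_ann.

v_ret/v_ext ≈ 1.26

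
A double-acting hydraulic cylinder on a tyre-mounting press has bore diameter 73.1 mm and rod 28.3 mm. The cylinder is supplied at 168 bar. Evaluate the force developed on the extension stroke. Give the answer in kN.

F ≈ 70.5 kN

Cap-side area A_cap = π/4 × (73.1 mm)² = 4197 mm^2
F = P × A_cap = 168 bar × A_cap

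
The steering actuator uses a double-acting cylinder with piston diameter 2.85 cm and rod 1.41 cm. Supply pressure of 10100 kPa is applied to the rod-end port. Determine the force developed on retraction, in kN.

F ≈ 4.87 kN

Rod-side annular area A_ann = π/4 × (2.85² − 1.41²) = 4.818 cm^2
On retraction the pressure acts on the annular area (bore minus rod).
F = P × A_ann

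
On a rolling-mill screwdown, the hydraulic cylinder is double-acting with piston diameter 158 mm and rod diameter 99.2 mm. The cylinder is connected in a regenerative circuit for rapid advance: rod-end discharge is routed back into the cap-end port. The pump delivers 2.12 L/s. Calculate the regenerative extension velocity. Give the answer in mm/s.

v ≈ 274 mm/s

In regeneration the rod-end outflow joins the pump flow into the cap end, so the net volume the pump must supply per unit advance equals the rod cross-section area.
Rod cross-section A_rod = π/4 × (99.2 mm)² = 7729 mm^2
v = Q_pump / A_rod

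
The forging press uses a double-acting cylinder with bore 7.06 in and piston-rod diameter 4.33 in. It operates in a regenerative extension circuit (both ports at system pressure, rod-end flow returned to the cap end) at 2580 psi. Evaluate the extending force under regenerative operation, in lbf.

With equal pressure on both faces, forces on the annular region cancel; the net push is pressure × rod cross-section.
Rod cross-section A_rod = π/4 × (4.33 in)² = 14.73 in^2
F = P × A_rod

F ≈ 38000 lbf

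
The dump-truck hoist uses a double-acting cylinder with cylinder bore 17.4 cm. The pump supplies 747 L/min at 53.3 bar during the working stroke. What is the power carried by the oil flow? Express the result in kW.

Hydraulic power = P × Q

W ≈ 66.4 kW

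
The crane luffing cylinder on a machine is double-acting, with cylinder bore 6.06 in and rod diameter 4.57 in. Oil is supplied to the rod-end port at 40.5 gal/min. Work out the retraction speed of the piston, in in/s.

Rod-side annular area A_ann = π/4 × (6.06² − 4.57²) = 12.44 in^2
Flow into the rod-end port fills the annular volume.
v = Q / A

v ≈ 12.5 in/s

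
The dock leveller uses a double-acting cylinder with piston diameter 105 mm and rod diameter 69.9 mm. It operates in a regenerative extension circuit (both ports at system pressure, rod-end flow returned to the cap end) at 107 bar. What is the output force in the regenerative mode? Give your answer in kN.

With equal pressure on both faces, forces on the annular region cancel; the net push is pressure × rod cross-section.
Rod cross-section A_rod = π/4 × (69.9 mm)² = 3837 mm^2
F = P × A_rod

F ≈ 41.1 kN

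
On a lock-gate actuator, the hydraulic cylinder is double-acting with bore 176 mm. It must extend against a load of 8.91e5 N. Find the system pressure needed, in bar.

Cap-side area A_cap = π/4 × (176 mm)² = 24330 mm^2
P = F / A = 8.91e5 N / A

P ≈ 366 bar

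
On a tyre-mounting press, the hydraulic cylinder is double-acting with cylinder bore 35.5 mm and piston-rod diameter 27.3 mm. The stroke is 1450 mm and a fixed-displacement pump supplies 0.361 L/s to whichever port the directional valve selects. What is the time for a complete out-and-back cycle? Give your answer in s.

t ≈ 5.60 s

Cap-side area A_cap = π/4 × (35.5 mm)² = 989.8 mm^2
Rod-side annular area A_ann = π/4 × (35.5² − 27.3²) = 404.4 mm^2
t_ext = A_cap·L/Q = 3.976 s
t_ret = A_ann·L/Q = 1.625 s
t_cycle = t_ext + t_ret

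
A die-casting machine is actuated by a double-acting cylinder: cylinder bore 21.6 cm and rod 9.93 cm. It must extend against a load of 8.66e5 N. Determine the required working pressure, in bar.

Cap-side area A_cap = π/4 × (21.6 cm)² = 366.4 cm^2
P = F / A = 8.66e5 N / A

P ≈ 236 bar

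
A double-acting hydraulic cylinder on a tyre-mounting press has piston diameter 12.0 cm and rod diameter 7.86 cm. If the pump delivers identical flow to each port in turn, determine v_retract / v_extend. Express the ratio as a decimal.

Cap-side area A_cap = π/4 × (12.0 cm)² = 113.1 cm^2
Rod-side annular area A_ann = π/4 × (12.0² − 7.86²) = 64.58 cm^2
For equal Q, v ∝ 1/A, so v_ret/v_ext = A_cap/A_ann.

v_ret/v_ext ≈ 1.75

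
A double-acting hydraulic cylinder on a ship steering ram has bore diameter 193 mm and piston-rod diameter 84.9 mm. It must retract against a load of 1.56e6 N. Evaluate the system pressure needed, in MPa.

Rod-side annular area A_ann = π/4 × (193² − 84.9²) = 23590 mm^2
Retraction: pressure acts on the annular area.
P = F / A = 1.56e6 N / A

P ≈ 66.1 MPa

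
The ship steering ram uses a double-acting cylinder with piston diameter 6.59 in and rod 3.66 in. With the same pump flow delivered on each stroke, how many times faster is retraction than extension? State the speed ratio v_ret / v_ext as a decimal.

v_ret/v_ext ≈ 1.45

Cap-side area A_cap = π/4 × (6.59 in)² = 34.11 in^2
Rod-side annular area A_ann = π/4 × (6.59² − 3.66²) = 23.59 in^2
For equal Q, v ∝ 1/A, so v_ret/v_ext = A_cap/A_ann.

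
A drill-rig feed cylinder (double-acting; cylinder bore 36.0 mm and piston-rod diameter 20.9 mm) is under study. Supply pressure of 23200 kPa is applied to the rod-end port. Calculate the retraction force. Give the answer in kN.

F ≈ 15.7 kN

Rod-side annular area A_ann = π/4 × (36.0² − 20.9²) = 674.8 mm^2
On retraction the pressure acts on the annular area (bore minus rod).
F = P × A_ann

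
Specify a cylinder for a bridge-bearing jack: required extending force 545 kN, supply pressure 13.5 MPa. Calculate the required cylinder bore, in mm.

Extension force acts on the full piston face: F = P × (π/4)D².
D = √(4F / (πP)) = √(4 × 545 kN / (π × 13.5 MPa))

D ≈ 227 mm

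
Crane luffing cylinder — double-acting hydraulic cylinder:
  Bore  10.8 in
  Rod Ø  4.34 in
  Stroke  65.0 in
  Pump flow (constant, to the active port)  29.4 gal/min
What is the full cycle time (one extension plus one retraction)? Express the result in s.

Cap-side area A_cap = π/4 × (10.8 in)² = 91.61 in^2
Rod-side annular area A_ann = π/4 × (10.8² − 4.34²) = 76.82 in^2
t_ext = A_cap·L/Q = 52.61 s
t_ret = A_ann·L/Q = 44.11 s
t_cycle = t_ext + t_ret

t ≈ 96.7 s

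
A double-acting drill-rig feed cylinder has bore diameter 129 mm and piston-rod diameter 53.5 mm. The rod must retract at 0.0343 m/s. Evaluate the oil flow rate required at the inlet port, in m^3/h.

Q ≈ 1.34 m^3/h

Rod-side annular area A_ann = π/4 × (129² − 53.5²) = 10820 mm^2
Q = A × v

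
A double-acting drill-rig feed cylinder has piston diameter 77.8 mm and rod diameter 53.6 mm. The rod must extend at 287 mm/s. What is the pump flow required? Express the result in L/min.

Q ≈ 81.9 L/min

Cap-side area A_cap = π/4 × (77.8 mm)² = 4754 mm^2
Q = A × v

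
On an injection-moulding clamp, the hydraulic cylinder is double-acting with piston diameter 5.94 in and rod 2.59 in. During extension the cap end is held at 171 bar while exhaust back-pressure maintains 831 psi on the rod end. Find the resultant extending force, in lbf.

Cap-side area A_cap = π/4 × (5.94 in)² = 27.71 in^2
Rod-side annular area A_ann = π/4 × (5.94² − 2.59²) = 22.44 in^2
Net thrust = P_cap·A_cap − P_rod·A_ann = 68730 lbf − 18650 lbf

F ≈ 50100 lbf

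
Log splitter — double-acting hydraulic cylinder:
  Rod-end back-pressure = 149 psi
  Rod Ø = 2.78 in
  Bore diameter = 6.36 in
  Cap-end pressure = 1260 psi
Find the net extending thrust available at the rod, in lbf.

F ≈ 36200 lbf

Cap-side area A_cap = π/4 × (6.36 in)² = 31.77 in^2
Rod-side annular area A_ann = π/4 × (6.36² − 2.78²) = 25.70 in^2
Net thrust = P_cap·A_cap − P_rod·A_ann = 40030 lbf − 3829 lbf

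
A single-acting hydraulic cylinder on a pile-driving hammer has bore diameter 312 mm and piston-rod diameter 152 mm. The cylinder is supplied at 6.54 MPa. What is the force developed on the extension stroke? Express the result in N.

F ≈ 5.00e5 N

Cap-side area A_cap = π/4 × (312 mm)² = 76450 mm^2
F = P × A_cap = 6.54 MPa × A_cap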